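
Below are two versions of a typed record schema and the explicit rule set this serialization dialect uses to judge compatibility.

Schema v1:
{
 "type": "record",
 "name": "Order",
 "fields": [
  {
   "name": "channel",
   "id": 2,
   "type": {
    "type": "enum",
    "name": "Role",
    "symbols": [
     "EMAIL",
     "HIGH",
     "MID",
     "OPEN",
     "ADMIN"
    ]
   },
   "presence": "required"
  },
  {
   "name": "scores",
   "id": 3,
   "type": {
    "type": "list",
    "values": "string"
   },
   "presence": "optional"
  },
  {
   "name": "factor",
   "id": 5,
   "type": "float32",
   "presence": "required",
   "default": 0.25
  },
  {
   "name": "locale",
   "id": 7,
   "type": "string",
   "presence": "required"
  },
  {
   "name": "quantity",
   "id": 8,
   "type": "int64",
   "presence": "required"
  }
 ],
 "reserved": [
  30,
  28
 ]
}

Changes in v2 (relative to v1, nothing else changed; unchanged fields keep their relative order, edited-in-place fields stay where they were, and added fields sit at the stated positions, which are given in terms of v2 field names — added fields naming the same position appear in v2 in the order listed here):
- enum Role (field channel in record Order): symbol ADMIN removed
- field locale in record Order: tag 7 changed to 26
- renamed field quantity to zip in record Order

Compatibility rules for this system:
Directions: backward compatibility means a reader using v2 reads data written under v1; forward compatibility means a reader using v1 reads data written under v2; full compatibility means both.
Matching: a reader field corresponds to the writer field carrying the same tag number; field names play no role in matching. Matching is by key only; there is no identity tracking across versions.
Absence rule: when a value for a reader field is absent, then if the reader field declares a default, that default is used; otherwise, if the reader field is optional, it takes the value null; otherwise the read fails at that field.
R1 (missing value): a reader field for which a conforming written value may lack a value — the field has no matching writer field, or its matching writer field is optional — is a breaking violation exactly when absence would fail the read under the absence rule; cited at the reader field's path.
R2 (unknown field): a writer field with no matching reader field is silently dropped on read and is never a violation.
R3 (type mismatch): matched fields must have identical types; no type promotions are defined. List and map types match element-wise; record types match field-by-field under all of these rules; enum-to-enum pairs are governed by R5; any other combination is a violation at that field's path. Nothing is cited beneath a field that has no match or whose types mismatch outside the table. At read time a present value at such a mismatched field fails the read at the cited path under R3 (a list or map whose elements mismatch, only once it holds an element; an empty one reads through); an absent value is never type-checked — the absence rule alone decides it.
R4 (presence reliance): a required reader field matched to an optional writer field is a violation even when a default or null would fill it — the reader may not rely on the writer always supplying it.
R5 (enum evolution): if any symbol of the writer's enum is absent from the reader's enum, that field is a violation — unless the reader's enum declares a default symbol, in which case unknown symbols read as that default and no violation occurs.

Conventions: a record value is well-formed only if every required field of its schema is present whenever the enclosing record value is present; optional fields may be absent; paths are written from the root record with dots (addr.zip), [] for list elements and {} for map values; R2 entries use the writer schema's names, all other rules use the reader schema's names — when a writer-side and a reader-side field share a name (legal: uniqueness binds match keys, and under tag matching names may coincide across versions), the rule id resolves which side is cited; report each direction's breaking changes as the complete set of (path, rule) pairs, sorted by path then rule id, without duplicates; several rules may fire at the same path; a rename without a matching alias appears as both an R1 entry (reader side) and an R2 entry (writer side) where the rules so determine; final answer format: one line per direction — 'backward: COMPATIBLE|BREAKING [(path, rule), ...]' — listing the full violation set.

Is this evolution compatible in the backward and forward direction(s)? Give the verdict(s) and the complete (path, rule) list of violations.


backward: BREAKING [(channel, R5), (locale, R1)]; forward: BREAKING [(locale, R1)]

each type pair in Order: writer, then reader
backward on Order — v2 reading data written by v1:
  channel: paired with writer channel (Role -> Role; writer required)
  scores: paired with writer scores (list<string> -> list<string>; writer optional)
  factor: paired with writer factor (float32 -> float32; writer required)
  locale has no writer counterpart
  zip: paired with writer quantity (int64 -> int64; writer required)
  locale (writer side), unknown to reader
  rule R5 violated at channel
  rule R1 violated at locale
  backward on Order therefore BREAKING (2)
forward on Order — v1 reading data written by v2:
  channel: paired with writer channel (Role -> Role; writer required)
  scores: paired with writer scores (list<string> -> list<string>; writer optional)
  factor: paired with writer factor (float32 -> float32; writer required)
  locale has no writer counterpart
  quantity: paired with writer zip (int64 -> int64; writer required)
  locale (writer side), unknown to reader
  rule R1 violated at locale
  forward on Order therefore BREAKING (1)


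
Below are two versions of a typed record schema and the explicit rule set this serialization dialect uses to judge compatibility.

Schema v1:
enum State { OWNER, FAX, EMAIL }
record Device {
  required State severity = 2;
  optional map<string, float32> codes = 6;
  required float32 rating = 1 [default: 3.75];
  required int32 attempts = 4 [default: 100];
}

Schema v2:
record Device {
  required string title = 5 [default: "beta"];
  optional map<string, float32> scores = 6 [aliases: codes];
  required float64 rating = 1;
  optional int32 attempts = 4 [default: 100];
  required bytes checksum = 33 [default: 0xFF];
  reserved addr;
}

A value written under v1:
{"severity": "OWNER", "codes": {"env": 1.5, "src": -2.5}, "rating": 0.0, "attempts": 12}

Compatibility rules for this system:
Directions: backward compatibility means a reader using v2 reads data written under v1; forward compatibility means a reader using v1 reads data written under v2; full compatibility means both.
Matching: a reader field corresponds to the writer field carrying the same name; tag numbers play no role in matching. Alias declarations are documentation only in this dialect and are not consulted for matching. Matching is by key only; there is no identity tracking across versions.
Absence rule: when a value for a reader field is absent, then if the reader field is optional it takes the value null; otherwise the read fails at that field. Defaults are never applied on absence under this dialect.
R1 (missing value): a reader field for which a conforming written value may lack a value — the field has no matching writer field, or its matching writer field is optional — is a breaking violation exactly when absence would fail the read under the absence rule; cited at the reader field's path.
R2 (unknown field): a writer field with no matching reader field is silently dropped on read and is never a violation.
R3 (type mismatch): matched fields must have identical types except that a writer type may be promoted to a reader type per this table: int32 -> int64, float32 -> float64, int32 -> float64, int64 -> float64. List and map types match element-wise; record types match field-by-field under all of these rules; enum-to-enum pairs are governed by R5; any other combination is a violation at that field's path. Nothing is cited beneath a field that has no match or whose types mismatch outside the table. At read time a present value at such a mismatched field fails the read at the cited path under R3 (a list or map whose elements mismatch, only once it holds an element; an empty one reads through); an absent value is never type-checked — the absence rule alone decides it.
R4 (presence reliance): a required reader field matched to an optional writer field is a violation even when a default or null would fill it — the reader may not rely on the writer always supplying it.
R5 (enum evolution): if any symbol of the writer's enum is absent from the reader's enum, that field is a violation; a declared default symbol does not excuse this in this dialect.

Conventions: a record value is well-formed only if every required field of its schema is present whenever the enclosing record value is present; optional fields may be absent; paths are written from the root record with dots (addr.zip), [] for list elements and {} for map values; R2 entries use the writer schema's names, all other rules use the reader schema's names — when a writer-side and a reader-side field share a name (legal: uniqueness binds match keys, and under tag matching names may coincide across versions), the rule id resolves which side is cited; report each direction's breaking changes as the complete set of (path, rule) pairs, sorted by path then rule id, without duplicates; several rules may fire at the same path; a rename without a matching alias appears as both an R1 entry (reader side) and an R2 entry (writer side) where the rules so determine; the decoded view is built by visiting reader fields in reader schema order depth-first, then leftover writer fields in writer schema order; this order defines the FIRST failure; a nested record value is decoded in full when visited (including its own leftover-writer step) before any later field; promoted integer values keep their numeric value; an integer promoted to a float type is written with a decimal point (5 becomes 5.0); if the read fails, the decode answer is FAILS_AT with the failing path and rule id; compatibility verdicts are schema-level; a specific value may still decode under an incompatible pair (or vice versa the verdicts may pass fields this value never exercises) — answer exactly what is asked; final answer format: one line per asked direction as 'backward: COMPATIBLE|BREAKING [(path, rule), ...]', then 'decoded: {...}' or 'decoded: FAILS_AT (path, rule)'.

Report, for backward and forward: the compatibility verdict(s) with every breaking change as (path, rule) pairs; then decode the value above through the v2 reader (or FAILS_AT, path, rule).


the writer's type comes first in each Device pair
backward for Device (reader v2, writer v1):
  title: no writer match
  scores: no writer match
  rating: float32 -> float64, writer required; from rating
  attempts: int32 -> int32, writer required; from attempts
  checksum: no writer match
  writer field severity has no reader counterpart
  writer field codes has no reader counterpart
  violation R1 at checksum
  violation R1 at title
  => backward: BREAKING (2)
forward for Device (reader v1, writer v2):
  severity: no writer match
  codes: no writer match
  rating: float64 -> float32, writer required; from rating
  attempts: int32 -> int32, writer optional; from attempts
  writer field title has no reader counterpart
  writer field scores has no reader counterpart
  writer field checksum has no reader counterpart
  violation R1 at attempts
  violation R4 at attempts
  violation R3 at rating
  violation R1 at severity
  => forward: BREAKING (4)
decode walk for Device under reader schema v2:
  read fails at title under R1 (no fill)
  => FAILS_AT (title, R1)

backward: BREAKING [(checksum, R1), (title, R1)]; forward: BREAKING [(attempts, R1), (attempts, R4), (rating, R3), (severity, R1)]; decoded: FAILS_AT (title, R1)


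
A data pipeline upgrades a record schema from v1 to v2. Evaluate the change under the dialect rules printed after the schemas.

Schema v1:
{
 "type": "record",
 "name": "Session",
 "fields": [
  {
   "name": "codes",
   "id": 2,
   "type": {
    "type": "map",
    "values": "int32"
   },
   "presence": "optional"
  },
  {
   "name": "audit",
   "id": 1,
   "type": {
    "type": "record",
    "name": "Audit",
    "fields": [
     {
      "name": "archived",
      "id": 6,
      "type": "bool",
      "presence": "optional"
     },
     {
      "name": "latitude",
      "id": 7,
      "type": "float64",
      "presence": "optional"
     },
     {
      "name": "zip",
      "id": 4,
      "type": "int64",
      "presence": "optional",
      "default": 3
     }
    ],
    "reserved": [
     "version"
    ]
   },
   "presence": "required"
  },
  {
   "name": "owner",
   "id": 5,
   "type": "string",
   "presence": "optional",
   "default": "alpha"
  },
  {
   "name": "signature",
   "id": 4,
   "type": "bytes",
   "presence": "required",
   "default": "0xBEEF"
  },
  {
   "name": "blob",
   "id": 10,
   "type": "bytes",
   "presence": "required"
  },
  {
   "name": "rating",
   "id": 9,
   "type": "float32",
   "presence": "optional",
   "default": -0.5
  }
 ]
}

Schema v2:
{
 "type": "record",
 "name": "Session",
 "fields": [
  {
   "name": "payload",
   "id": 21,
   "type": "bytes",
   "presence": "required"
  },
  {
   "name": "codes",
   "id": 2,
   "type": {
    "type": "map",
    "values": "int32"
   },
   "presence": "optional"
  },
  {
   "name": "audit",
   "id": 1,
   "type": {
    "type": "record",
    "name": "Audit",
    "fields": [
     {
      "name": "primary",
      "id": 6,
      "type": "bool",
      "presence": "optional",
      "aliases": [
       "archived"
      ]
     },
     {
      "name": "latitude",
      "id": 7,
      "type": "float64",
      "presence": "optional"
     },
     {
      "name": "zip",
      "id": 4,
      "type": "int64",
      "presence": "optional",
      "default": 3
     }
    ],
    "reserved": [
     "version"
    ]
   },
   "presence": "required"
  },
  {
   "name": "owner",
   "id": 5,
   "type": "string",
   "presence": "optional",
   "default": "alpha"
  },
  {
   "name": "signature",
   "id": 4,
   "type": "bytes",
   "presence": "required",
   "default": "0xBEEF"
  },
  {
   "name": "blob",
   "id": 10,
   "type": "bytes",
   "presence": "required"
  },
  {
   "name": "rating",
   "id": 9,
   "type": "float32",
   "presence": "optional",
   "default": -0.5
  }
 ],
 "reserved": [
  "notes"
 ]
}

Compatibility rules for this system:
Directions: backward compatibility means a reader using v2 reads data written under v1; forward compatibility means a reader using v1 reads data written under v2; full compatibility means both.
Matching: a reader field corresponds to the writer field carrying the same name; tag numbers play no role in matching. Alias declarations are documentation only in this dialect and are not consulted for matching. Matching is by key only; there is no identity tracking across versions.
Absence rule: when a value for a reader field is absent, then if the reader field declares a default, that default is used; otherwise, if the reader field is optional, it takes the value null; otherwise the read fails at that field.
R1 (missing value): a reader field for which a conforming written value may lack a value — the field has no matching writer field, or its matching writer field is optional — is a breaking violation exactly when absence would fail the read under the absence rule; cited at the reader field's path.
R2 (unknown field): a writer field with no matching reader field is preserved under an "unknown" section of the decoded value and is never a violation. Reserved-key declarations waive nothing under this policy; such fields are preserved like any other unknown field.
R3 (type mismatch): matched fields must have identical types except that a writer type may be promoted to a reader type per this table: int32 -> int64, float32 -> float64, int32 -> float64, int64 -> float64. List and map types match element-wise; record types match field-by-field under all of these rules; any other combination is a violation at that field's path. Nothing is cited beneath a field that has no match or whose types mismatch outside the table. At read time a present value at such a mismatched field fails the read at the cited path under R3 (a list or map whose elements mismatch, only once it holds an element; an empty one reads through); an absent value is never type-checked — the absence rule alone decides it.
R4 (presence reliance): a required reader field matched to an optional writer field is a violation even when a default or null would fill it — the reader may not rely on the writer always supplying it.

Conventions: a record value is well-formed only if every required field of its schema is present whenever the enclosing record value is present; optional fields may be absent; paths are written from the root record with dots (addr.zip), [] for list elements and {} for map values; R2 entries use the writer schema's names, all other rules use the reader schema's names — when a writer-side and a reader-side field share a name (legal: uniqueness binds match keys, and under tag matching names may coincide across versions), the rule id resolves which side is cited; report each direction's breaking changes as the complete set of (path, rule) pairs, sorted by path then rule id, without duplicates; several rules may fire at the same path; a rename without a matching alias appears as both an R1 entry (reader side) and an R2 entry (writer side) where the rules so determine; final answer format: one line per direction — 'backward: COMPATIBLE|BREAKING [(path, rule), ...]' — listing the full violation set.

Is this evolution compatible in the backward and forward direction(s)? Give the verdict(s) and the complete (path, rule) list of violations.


backward: BREAKING [(payload, R1)]; forward: COMPATIBLE []

the writer's type comes first in each Session pair
checking backward for Session: reader v2 against writer v1:
  no writer field matches reader payload
  map<string, int32> -> map<string, int32>, writer optional: codes aligns to codes
  Audit -> Audit, writer required: audit aligns to audit
  string -> string, writer optional: owner aligns to owner
  bytes -> bytes, writer required: signature aligns to signature
  bytes -> bytes, writer required: blob aligns to blob
  float32 -> float32, writer optional: rating aligns to rating
  no writer field matches reader audit.primary
  float64 -> float64, writer optional: audit.latitude aligns to audit.latitude
  int64 -> int64, writer optional: audit.zip aligns to audit.zip
  writer field audit.archived has no reader counterpart
  breaking: (payload, R1)
  => backward verdict for Session: BREAKING, 1 violation(s)
checking forward for Session: reader v1 against writer v2:
  map<string, int32> -> map<string, int32>, writer optional: codes aligns to codes
  Audit -> Audit, writer required: audit aligns to audit
  string -> string, writer optional: owner aligns to owner
  bytes -> bytes, writer required: signature aligns to signature
  bytes -> bytes, writer required: blob aligns to blob
  float32 -> float32, writer optional: rating aligns to rating
  writer field payload has no reader counterpart
  no writer field matches reader audit.archived
  float64 -> float64, writer optional: audit.latitude aligns to audit.latitude
  int64 -> int64, writer optional: audit.zip aligns to audit.zip
  writer field audit.primary has no reader counterpart
  => no violations; forward on Session: COMPATIBLE


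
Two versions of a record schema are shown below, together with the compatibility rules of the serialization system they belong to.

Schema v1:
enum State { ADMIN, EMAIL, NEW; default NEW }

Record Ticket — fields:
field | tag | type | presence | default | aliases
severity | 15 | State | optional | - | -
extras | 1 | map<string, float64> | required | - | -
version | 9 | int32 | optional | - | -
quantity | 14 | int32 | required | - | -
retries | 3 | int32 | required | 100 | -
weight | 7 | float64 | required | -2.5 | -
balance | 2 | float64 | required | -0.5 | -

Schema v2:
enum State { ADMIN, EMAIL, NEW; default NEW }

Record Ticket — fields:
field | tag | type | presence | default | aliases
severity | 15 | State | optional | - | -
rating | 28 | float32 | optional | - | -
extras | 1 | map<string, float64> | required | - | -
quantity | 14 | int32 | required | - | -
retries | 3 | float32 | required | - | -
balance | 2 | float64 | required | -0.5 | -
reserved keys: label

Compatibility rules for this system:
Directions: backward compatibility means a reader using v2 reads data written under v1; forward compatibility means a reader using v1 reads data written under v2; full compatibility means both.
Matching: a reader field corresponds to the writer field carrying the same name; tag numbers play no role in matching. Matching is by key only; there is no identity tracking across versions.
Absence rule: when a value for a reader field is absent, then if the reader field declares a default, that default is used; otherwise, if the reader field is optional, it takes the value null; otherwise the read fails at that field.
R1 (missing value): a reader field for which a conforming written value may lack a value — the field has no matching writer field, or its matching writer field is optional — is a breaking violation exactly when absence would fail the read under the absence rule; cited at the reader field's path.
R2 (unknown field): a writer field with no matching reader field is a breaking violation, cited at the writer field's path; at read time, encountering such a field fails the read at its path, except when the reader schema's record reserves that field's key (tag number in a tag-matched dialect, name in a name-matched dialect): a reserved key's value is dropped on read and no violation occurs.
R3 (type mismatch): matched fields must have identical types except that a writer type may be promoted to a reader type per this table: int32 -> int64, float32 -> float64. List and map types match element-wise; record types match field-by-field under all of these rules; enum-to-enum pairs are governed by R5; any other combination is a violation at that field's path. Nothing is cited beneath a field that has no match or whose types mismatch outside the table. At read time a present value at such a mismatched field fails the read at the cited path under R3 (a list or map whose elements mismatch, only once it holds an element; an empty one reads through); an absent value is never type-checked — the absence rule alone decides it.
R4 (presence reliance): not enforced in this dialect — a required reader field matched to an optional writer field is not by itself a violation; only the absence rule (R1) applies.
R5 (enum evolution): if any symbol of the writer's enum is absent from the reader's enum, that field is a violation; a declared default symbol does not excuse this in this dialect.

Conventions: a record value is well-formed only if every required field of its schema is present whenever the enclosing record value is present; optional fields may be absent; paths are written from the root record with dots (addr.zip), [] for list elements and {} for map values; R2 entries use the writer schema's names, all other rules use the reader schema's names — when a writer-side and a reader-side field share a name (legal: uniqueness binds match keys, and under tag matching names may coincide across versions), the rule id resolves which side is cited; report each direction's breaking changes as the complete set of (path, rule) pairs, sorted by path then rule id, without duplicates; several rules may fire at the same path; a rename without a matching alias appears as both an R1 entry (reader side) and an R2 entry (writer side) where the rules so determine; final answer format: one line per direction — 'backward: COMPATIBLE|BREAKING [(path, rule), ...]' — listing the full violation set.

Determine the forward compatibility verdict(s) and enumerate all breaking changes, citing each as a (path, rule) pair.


forward: BREAKING [(rating, R2), (retries, R3)]

arrows below run writer -> reader for Ticket
forward pass over Ticket, reader schema v1, writer schema v2:
  writer optional, State -> State: reader severity maps from writer severity
  writer required, map<string, float64> -> map<string, float64>: reader extras maps from writer extras
  version: no writer match
  writer required, int32 -> int32: reader quantity maps from writer quantity
  writer required, float32 -> int32: reader retries maps from writer retries
  weight: no writer match
  writer required, float64 -> float64: reader balance maps from writer balance
  rating (writer side), unknown to reader
  breaking: (rating, R2)
  breaking: (retries, R3)
  => 2 violation(s): forward is BREAKING for Ticket
ruling out the remaining Ticket differences:
  removed field version from record Ticket -> affects backward compatibility only, which is not asked
  removed field weight from record Ticket -> affects backward compatibility only, which is not asked


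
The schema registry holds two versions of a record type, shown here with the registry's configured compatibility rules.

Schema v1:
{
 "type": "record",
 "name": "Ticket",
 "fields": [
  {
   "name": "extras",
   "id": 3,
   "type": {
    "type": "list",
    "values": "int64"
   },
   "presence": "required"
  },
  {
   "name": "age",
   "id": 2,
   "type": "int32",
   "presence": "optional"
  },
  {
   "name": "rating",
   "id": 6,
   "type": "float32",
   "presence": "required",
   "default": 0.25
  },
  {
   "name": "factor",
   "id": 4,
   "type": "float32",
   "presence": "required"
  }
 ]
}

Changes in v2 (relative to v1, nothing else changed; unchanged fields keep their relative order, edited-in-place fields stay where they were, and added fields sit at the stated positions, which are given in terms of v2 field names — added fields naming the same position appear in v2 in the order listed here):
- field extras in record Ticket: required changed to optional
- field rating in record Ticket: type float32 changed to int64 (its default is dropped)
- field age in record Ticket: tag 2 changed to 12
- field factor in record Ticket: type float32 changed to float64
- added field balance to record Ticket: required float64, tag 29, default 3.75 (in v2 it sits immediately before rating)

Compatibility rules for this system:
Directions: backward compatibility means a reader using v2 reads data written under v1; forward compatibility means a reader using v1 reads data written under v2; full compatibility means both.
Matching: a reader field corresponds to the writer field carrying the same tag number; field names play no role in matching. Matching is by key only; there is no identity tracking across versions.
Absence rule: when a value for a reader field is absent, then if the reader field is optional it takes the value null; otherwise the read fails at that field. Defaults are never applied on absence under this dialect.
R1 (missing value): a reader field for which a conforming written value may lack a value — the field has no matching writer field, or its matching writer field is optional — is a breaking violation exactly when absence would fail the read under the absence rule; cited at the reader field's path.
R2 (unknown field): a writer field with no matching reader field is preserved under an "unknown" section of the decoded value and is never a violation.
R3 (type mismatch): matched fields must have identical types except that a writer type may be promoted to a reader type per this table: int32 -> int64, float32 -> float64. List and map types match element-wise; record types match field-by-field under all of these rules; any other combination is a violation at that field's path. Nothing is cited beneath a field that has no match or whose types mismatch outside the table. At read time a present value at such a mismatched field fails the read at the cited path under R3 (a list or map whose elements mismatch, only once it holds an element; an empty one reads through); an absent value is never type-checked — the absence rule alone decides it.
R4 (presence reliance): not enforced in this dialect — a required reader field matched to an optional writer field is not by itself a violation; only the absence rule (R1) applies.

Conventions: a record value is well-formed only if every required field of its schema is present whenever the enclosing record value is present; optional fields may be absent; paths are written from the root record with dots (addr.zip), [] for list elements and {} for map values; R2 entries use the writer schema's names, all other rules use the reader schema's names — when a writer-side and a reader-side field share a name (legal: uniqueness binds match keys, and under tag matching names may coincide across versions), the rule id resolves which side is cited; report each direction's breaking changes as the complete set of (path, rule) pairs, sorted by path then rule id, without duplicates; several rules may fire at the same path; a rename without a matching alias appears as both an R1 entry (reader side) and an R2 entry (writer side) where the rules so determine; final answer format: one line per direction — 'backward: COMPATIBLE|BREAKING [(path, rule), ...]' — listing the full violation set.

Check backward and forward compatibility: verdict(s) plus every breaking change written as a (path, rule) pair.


backward: BREAKING [(balance, R1), (rating, R3)]; forward: BREAKING [(extras, R1), (factor, R3), (rating, R3)]

the writer's type comes first in each Ticket pair
backward for Ticket (reader v2, writer v1):
  writer required, list<int64> -> list<int64>: reader extras maps from writer extras
  no writer field matches reader age
  no writer field matches reader balance
  writer required, float32 -> int64: reader rating maps from writer rating
  writer required, float32 -> float64: reader factor maps from writer factor
  writer field age has no reader counterpart
  breaking: (balance, R1)
  breaking: (rating, R3)
  => 2 violation(s): backward is BREAKING for Ticket
forward for Ticket (reader v1, writer v2):
  writer optional, list<int64> -> list<int64>: reader extras maps from writer extras
  no writer field matches reader age
  writer required, int64 -> float32: reader rating maps from writer rating
  writer required, float64 -> float32: reader factor maps from writer factor
  writer field age has no reader counterpart
  writer field balance has no reader counterpart
  breaking: (extras, R1)
  breaking: (factor, R3)
  breaking: (rating, R3)
  => 3 violation(s): forward is BREAKING for Ticket


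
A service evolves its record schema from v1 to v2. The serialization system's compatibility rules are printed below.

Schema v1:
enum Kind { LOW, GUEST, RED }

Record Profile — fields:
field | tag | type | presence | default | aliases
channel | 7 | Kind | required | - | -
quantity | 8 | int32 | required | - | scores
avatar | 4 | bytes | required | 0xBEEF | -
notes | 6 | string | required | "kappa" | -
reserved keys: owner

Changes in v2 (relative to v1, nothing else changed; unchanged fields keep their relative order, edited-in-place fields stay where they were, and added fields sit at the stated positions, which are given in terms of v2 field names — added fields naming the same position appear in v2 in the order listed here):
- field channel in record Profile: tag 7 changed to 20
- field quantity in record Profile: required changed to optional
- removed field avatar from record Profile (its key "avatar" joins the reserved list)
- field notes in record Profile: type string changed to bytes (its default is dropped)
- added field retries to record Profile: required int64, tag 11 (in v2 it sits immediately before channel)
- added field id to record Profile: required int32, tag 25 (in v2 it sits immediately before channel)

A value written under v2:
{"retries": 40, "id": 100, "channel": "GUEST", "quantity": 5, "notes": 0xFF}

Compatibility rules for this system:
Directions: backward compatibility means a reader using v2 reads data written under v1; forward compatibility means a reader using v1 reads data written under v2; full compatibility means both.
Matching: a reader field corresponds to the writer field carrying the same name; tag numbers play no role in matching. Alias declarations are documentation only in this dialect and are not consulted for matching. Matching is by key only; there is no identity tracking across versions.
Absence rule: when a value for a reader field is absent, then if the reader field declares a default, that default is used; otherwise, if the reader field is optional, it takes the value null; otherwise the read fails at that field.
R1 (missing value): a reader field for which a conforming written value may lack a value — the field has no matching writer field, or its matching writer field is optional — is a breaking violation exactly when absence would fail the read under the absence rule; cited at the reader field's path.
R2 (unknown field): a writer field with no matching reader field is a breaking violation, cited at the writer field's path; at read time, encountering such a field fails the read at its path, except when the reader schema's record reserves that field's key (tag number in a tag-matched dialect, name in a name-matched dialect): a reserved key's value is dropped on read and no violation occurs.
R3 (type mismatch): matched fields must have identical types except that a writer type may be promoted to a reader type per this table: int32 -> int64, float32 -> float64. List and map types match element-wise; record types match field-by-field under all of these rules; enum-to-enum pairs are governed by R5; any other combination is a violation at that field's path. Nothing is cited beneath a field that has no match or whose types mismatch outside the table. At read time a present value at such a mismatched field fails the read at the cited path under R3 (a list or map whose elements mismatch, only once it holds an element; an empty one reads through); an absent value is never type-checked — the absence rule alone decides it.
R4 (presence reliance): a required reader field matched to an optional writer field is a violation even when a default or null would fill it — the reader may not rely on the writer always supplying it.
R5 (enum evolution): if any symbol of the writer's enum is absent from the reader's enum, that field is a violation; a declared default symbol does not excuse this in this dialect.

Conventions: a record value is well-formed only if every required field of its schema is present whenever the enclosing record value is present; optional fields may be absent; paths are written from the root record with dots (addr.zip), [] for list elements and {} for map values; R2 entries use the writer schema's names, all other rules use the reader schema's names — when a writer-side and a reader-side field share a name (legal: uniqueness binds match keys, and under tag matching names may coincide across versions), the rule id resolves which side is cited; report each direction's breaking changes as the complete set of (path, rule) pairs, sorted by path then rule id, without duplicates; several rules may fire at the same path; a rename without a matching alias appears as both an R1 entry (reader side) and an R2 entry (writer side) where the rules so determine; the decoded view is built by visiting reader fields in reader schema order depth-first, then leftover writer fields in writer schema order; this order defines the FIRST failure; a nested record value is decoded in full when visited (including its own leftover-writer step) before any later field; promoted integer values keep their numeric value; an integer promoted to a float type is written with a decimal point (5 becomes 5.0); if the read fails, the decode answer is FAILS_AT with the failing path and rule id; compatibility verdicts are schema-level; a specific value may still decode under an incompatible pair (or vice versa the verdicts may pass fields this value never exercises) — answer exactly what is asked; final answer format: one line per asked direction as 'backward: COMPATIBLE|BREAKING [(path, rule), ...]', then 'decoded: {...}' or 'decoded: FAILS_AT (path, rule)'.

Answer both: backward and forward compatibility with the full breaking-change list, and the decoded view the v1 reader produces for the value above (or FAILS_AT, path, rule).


arrows below run writer -> reader for Profile
backward pass over Profile, reader schema v2, writer schema v1:
  no writer field matches reader retries
  no writer field matches reader id
  channel: paired with writer channel (Kind -> Kind; writer required)
  quantity: paired with writer quantity (int32 -> int32; writer required)
  notes: paired with writer notes (string -> bytes; writer required)
  writer field avatar has no reader counterpart
  violation R1 at id
  violation R3 at notes
  violation R1 at retries
  => backward: BREAKING (3)
forward pass over Profile, reader schema v1, writer schema v2:
  channel: paired with writer channel (Kind -> Kind; writer required)
  quantity: paired with writer quantity (int32 -> int32; writer optional)
  no writer field matches reader avatar
  notes: paired with writer notes (bytes -> string; writer required)
  writer field retries has no reader counterpart
  writer field id has no reader counterpart
  violation R2 at id
  violation R3 at notes
  violation R1 at quantity
  violation R4 at quantity
  violation R2 at retries
  => forward: BREAKING (5)
migrating the Profile value to v1:
  channel := "GUEST"
  quantity := 5
  avatar := 0xBEEF (absent -> default)
  read fails at notes under R3
  => FAILS_AT (notes, R3)

backward: BREAKING [(id, R1), (notes, R3), (retries, R1)]; forward: BREAKING [(id, R2), (notes, R3), (quantity, R1), (quantity, R4), (retries, R2)]; decoded: FAILS_AT (notes, R3)


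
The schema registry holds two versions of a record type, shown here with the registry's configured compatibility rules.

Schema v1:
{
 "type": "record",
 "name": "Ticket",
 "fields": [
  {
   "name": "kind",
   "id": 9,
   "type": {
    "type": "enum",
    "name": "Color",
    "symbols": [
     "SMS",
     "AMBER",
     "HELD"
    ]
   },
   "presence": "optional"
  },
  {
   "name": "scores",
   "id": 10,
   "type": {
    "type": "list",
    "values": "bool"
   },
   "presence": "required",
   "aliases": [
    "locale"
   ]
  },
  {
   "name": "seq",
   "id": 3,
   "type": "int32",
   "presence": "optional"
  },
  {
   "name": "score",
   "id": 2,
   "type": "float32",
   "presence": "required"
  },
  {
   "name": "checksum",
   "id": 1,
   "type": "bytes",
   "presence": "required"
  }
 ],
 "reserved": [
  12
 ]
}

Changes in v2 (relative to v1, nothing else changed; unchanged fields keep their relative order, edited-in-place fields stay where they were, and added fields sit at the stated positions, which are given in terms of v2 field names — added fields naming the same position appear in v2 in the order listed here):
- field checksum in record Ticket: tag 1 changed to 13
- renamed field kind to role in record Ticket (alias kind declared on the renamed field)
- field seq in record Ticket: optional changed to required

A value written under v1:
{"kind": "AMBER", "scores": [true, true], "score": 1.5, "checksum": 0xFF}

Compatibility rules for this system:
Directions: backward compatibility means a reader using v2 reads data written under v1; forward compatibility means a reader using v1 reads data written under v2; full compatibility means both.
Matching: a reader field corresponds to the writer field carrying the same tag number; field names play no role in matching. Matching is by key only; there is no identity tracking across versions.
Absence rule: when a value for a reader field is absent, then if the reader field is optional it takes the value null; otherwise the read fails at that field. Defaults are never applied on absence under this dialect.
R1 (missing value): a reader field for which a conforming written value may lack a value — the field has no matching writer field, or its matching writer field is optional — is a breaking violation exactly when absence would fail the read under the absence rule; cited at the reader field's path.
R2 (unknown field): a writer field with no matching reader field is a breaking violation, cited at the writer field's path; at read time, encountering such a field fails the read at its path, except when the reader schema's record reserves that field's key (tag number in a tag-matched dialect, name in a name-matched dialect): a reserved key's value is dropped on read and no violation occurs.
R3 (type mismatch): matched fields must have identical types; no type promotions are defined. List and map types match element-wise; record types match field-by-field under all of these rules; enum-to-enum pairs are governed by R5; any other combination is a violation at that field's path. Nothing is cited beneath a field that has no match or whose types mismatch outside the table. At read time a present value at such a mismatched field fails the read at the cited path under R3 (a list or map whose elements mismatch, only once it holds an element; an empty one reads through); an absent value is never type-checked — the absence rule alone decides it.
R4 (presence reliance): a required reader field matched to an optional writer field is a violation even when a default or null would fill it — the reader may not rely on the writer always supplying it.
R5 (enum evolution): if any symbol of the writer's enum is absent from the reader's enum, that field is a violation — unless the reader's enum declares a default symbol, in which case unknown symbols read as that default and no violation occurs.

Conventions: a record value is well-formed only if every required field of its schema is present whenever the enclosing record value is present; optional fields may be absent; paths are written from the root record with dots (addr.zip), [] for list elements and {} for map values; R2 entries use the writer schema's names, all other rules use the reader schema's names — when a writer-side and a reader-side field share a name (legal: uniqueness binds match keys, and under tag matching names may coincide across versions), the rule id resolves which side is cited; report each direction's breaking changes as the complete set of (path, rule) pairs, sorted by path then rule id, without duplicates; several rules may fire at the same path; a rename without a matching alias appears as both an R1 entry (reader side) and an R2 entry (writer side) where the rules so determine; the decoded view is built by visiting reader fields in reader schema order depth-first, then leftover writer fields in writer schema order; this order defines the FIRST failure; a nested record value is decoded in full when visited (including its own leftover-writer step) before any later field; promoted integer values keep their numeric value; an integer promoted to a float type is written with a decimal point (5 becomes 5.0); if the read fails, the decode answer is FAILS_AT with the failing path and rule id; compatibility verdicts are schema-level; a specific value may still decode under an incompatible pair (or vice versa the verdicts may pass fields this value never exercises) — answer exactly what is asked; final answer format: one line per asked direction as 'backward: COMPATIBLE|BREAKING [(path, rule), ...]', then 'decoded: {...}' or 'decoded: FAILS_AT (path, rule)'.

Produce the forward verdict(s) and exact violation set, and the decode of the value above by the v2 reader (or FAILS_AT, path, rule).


each type pair in Ticket: writer, then reader
checking forward for Ticket: reader v1 against writer v2:
  writer optional, Color -> Color: reader kind maps from writer role
  writer required, list<bool> -> list<bool>: reader scores maps from writer scores
  writer required, int32 -> int32: reader seq maps from writer seq
  writer required, float32 -> float32: reader score maps from writer score
  checksum has no writer counterpart
  leftover writer field: checksum
  violation R1 at checksum
  violation R2 at checksum
  => 2 violation(s): forward is BREAKING for Ticket
decode (reader v2):
  role := "AMBER" (from writer kind)
  scores := [true, true]
  read fails at seq under R1 (no fill)
  => FAILS_AT (seq, R1)
the rest of the Ticket diff is inert for this question:
  renamed field kind to role in record Ticket (alias kind declared on the renamed field) -> no rule fires on it in Ticket's dialect; the asked verdict holds

forward: BREAKING [(checksum, R1), (checksum, R2)]; decoded: FAILS_AT (seq, R1)
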